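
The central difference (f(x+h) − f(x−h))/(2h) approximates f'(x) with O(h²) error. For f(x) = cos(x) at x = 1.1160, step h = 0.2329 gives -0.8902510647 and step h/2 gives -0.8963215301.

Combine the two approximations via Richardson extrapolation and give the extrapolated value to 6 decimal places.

-0.898345

With r = 2 the leading error scales as h^2, so the weight is 2^2 = 4.
4*(-0.8963215301) = -3.5852861204; subtract (-0.8902510647) → -2.6950350557
(-2.6950350557) ÷ 3 = -0.8983450186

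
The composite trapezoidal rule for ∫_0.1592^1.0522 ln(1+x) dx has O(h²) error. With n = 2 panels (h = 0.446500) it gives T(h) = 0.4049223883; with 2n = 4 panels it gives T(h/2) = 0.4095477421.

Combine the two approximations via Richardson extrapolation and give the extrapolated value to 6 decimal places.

0.411090

With r = 2 the leading error scales as h^2, so the weight is 2^2 = 4.
4·0.4095477421 = 1.6381909684; subtract 0.4049223883 → 1.2332685801
Denominator 4 − 1 = 3.
(4·0.4095477421 − 0.4049223883)/(4 − 1) = 0.4110895267
Gap between inputs: 4.625e-03; correction applied: +0.0015417846.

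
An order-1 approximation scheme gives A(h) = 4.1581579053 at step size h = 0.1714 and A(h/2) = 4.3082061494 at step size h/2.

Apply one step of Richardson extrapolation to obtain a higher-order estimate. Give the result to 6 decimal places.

4.458254

Order 1 gives 2^r = 2 and 2^r − 1 = 1.
2^1·A(h/2) = 8.6164122988; minus A(h) gives 4.4582543935.
R = 4.4582543935/1 = 4.4582543935
Gap between inputs: 1.500e-01; correction applied: +0.1500482441.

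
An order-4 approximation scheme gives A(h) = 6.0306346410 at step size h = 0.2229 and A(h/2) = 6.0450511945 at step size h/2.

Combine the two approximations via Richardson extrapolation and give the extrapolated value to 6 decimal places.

6.046012

Leading term ∝ h^4; use weight 16 = 2^4.
Numerator 16·A(h/2) − A(h) = 16·6.0450511945 − 6.0306346410 = 90.6901844710
R = 90.6901844710/15 = 6.0460122981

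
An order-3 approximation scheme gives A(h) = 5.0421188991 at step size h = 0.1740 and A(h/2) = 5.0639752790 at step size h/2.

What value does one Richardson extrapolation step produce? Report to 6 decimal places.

5.067098

Order 3 gives 2^r = 8 and 2^r − 1 = 7.
Numerator 8×A(h/2) − A(h) = 8×5.0639752790 − 5.0421188991 = 35.4696833329
(8×5.0639752790 − 5.0421188991)/(8 − 1) = 5.0670976190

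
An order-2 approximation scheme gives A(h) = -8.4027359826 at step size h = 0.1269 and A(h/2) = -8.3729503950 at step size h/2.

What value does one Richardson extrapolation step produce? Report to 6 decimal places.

-8.363022

Order 2 gives 2^r = 4 and 2^r − 1 = 3.
4 × (-8.3729503950) = -33.4918015800; subtract (-8.4027359826) → -25.0890655974
Denominator 4 − 1 = 3.
R = (-25.0890655974)/3 = -8.3630218658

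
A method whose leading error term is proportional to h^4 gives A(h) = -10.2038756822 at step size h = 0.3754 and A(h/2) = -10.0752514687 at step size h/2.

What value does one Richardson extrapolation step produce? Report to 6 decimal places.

-10.066677

Leading term ∝ h^4; use weight 16 = 2^4.
2^4·A(h/2) = -161.2040234992; minus A(h) gives -151.0001478170.
R = (-151.0001478170)/15 = -10.0666765211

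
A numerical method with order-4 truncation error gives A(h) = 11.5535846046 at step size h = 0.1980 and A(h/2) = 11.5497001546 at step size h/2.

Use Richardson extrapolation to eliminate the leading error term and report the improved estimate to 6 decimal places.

11.549441

Leading term ∝ h^4; use weight 16 = 2^4.
16*11.5497001546 − 11.5535846046 = 173.2416178690
Denominator 16 − 1 = 15.
Extrapolated: 173.2416178690 / 15 = 11.5494411913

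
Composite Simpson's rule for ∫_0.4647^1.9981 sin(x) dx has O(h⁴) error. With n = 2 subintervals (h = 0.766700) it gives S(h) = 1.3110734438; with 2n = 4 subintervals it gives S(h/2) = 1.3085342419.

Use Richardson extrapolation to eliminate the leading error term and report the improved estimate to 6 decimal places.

Method order is 4; weight 2^4 = 16.
16·1.3085342419 = 20.9365478704; 20.9365478704 − 1.3110734438 = 19.6254744266
Divide by 2^4 − 1 = 15.
Extrapolated: 19.6254744266 / 15 = 1.3083649618
Gap between inputs: 2.539e-03; correction applied: −0.0001692801.

1.308365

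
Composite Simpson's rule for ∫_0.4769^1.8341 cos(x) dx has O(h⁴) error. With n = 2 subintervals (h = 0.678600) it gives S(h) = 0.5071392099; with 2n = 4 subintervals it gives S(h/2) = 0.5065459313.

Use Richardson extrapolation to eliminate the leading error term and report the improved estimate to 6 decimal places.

Leading term ∝ h^4; use weight 16 = 2^4.
16·0.5065459313 − 0.5071392099 = 7.5975956909
7.5975956909 ÷ 15 = 0.5065063794
Gap between inputs: 5.933e-04; correction applied: −0.0000395519.

0.506506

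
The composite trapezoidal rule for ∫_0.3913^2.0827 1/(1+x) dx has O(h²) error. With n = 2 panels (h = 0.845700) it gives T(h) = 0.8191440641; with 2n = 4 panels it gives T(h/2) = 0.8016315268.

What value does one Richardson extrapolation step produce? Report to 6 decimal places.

Order 2 gives 2^r = 4 and 2^r − 1 = 3.
Difference of the inputs: 0.8016315268 − 0.8191440641 = -0.0175125373
Divide by 2^2 − 1 = 3: (-0.0175125373)/3 = -0.0058375124
R = 0.8016315268 − 0.0058375124 = 0.7957940144

0.795794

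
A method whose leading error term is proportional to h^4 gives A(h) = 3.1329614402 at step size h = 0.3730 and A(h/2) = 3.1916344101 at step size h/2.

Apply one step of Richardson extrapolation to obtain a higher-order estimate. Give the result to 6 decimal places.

Error is O(h^4); halving h shrinks it by 2^4 = 16.
Weighted: 51.0661505616 − 3.1329614402 = 47.9331891214
Extrapolated: 47.9331891214 / 15 = 3.1955459414

3.195546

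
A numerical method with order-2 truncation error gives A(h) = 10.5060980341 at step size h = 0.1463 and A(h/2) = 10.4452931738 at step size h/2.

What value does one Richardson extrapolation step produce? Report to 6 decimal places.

10.425025

r = 2: numerator weight 4, denominator 3.
Difference of the inputs: 10.4452931738 − 10.5060980341 = -0.0608048603
Correction (A(h/2) − A(h))/(4 − 1) = (-0.0608048603)/3 = -0.0202682868
R = A(h/2) + (A(h/2) − A(h))/3 = 10.4452931738 − 0.0202682868 = 10.4250248870
Shift from A(h/2): −0.0202682868.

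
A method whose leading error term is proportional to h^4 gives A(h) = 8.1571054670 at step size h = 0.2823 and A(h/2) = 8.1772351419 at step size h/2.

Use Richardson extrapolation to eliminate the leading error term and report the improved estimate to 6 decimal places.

Order 4 gives 2^r = 16 and 2^r − 1 = 15.
16·8.1772351419 = 130.8357622704; subtract 8.1571054670 → 122.6786568034
Denominator 16 − 1 = 15.
(16·8.1772351419 − 8.1571054670)/(16 − 1) = 8.1785771202
Correction |R − A(h/2)| = 1.342e-03; gap |A(h/2) − A(h)| = 2.013e-02.

8.178577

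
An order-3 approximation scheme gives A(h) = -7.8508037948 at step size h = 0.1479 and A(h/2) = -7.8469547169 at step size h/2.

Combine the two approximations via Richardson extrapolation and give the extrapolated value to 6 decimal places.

Order 3 gives 2^r = 8 and 2^r − 1 = 7.
Weighted: (-62.7756377352) − (-7.8508037948) = -54.9248339404
Denominator 8 − 1 = 7.
Result: -7.8464048486

-7.846405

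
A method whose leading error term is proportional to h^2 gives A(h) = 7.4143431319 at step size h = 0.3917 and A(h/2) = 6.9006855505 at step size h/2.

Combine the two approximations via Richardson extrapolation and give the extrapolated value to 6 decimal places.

6.729466

Order 2 gives 2^r = 4 and 2^r − 1 = 3.
A(h/2) − A(h) = 6.9006855505 − 7.4143431319 = -0.5136575814
Correction (A(h/2) − A(h))/(4 − 1) = (-0.5136575814)/3 = -0.1712191938
R = 6.9006855505 − 0.1712191938 = 6.7294663567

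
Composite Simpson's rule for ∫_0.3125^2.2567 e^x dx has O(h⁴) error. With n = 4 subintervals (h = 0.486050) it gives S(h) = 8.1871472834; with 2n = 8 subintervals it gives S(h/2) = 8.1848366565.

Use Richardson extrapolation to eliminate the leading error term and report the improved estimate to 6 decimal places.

Method order is 4; weight 2^4 = 16.
16 × 8.1848366565 − 8.1871472834 = 122.7702392206
(16 × 8.1848366565 − 8.1871472834)/(16 − 1) = 8.1846826147
Correction |R − A(h/2)| = 1.540e-04; gap |A(h/2) − A(h)| = 2.311e-03.

8.184683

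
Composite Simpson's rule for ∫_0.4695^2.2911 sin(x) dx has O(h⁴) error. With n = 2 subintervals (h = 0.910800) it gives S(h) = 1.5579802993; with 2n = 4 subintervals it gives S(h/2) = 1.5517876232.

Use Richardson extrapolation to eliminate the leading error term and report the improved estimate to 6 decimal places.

1.551375

The method has order 4: 2^4 = 16.
Top: 16(1.5517876232) − (1.5579802993) = 23.2706216719
Denominator 16 − 1 = 15.
R = 23.2706216719/15 = 1.5513747781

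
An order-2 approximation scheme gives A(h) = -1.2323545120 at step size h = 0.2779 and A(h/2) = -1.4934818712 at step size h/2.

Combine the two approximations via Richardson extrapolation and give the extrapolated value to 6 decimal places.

-1.580524

Leading term ∝ h^2; use weight 4 = 2^2.
Top: 4(-1.4934818712) − (-1.2323545120) = -4.7415729728
Denominator 4 − 1 = 3.
(4·(-1.4934818712) − (-1.2323545120))/(4 − 1) = -1.5805243243
Gap between inputs: 2.611e-01; correction applied: −0.0870424531.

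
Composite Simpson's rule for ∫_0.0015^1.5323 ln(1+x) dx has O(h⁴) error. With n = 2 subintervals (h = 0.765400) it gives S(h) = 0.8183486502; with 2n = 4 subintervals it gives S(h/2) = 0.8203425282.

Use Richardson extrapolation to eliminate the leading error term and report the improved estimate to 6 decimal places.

0.820475

r = 4, so 2^r = 16.
Weighted: 13.1254804512 − 0.8183486502 = 12.3071318010
Divide by 2^4 − 1 = 15.
Result: 0.8204754534
Correction |R − A(h/2)| = 1.329e-04; gap |A(h/2) − A(h)| = 1.994e-03.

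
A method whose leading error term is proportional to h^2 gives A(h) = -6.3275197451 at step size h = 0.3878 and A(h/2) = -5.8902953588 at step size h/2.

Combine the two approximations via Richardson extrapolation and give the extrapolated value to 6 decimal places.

r = 2: numerator weight 4, denominator 3.
4 × (-5.8902953588) = -23.5611814352; subtract (-6.3275197451) → -17.2336616901
Denominator 4 − 1 = 3.
(4 × (-5.8902953588) − (-6.3275197451))/(4 − 1) = -5.7445538967

-5.744554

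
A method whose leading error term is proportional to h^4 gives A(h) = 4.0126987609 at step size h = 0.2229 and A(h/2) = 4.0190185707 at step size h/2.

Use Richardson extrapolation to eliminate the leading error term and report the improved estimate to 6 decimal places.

Method order is 4; weight 2^4 = 16.
A(h/2) − A(h) = 4.0190185707 − 4.0126987609 = 0.0063198098
Divide by 2^4 − 1 = 15: 0.0063198098/15 = 0.0004213207
R = A(h/2) + (A(h/2) − A(h))/15 = 4.0190185707 + 0.0004213207 = 4.0194398914
Shift from A(h/2): +0.0004213207.

4.019440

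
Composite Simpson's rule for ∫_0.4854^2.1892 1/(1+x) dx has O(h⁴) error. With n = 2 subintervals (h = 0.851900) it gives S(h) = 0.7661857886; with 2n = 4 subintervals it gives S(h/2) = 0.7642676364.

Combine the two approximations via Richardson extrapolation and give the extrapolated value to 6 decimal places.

0.764140

With r = 4 the leading error scales as h^4, so the weight is 2^4 = 16.
16·0.7642676364 = 12.2282821824; subtract 0.7661857886 → 11.4620963938
Denominator 16 − 1 = 15.
R = 11.4620963938/15 = 0.7641397596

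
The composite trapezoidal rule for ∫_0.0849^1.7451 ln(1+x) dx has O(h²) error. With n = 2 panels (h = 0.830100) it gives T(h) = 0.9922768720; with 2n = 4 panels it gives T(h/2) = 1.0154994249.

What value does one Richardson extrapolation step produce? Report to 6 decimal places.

The method has order 2: 2^2 = 4.
Numerator 4*A(h/2) − A(h) = 4*1.0154994249 − 0.9922768720 = 3.0697208276
R = 3.0697208276/3 = 1.0232402759
Correction |R − A(h/2)| = 7.741e-03; gap |A(h/2) − A(h)| = 2.322e-02.

1.023240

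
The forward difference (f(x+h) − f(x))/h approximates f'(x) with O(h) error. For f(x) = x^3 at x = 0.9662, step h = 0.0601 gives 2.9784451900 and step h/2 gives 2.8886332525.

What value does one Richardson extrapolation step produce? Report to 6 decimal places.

2.798821

Order 1 gives 2^r = 2 and 2^r − 1 = 1.
2×2.8886332525 = 5.7772665050; 5.7772665050 − 2.9784451900 = 2.7988213150
Denominator 2 − 1 = 1.
Result: 2.7988213150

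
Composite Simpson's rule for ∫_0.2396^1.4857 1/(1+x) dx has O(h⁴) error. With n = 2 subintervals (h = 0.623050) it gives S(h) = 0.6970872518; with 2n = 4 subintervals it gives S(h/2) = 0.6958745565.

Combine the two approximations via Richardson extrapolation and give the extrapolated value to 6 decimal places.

r = 4, so 2^r = 16.
16*0.6958745565 − 0.6970872518 = 10.4369056522
Divide by 2^4 − 1 = 15.
10.4369056522 ÷ 15 = 0.6957937101
Gap between inputs: 1.213e-03; correction applied: −0.0000808464.

0.695794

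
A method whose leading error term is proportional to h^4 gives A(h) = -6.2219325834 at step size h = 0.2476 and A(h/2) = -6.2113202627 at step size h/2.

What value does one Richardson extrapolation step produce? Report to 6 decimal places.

-6.210613

r = 4, so 2^r = 16.
16×(-6.2113202627) − (-6.2219325834) = -93.1591916198
R = (-93.1591916198)/15 = -6.2106127747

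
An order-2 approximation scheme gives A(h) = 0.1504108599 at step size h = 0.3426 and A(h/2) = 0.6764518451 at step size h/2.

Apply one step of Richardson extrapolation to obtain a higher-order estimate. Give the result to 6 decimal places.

0.851799

Order 2 gives 2^r = 4 and 2^r − 1 = 3.
A(h/2) − A(h) = 0.6764518451 − 0.1504108599 = 0.5260409852
Correction (A(h/2) − A(h))/(4 − 1) = 0.5260409852/3 = 0.1753469951
R = 0.6764518451 + 0.1753469951 = 0.8517988402
Shift from A(h/2): +0.1753469951.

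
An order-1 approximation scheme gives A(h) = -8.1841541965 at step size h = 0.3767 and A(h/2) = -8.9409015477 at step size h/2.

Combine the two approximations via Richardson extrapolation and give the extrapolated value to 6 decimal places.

The method has order 1: 2^1 = 2.
Weighted: (-17.8818030954) − (-8.1841541965) = -9.6976488989
R = (-9.6976488989)/1 = -9.6976488989

-9.697649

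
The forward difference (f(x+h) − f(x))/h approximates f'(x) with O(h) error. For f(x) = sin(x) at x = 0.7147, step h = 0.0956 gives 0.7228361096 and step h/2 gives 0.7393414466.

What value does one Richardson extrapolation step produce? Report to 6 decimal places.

Order 1 gives 2^r = 2 and 2^r − 1 = 1.
Weighted: 1.4786828932 − 0.7228361096 = 0.7558467836
R = 0.7558467836/1 = 0.7558467836

0.755847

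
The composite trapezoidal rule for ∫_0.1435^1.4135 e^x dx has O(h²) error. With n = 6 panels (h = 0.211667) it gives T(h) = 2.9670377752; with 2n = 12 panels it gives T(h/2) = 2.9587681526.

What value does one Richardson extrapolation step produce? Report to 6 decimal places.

Order 2 gives 2^r = 4 and 2^r − 1 = 3.
4·2.9587681526 − 2.9670377752 = 8.8680348352
Divide by 2^2 − 1 = 3.
(4·2.9587681526 − 2.9670377752)/(4 − 1) = 2.9560116117
Gap between inputs: 8.270e-03; correction applied: −0.0027565409.

2.956012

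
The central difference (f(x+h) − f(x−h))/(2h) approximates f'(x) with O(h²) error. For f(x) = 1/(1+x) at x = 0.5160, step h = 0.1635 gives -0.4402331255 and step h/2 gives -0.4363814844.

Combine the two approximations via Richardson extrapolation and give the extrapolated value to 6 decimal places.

r = 2: numerator weight 4, denominator 3.
Numerator 4 × A(h/2) − A(h) = 4 × (-0.4363814844) − (-0.4402331255) = -1.3052928121
Denominator 4 − 1 = 3.
(4 × (-0.4363814844) − (-0.4402331255))/(4 − 1) = -0.4350976040
Shift from A(h/2): +0.0012838804.

-0.435098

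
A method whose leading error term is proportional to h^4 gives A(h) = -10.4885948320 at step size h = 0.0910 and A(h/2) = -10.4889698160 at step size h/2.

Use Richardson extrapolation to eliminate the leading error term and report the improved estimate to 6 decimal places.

-10.488995

Error is O(h^4); halving h shrinks it by 2^4 = 16.
A(h/2) − A(h) = -10.4889698160 − (-10.4885948320) = -0.0003749840
Correction (A(h/2) − A(h))/(16 − 1) = (-0.0003749840)/15 = -0.0000249989
R = A(h/2) + (A(h/2) − A(h))/15 = -10.4889698160 − 0.0000249989 = -10.4889948149
Correction |R − A(h/2)| = 2.500e-05; gap |A(h/2) − A(h)| = 3.750e-04.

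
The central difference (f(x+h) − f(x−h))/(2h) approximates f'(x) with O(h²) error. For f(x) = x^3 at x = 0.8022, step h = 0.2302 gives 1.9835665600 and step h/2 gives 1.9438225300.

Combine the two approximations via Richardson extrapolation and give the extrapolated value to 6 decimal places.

Method order is 2; weight 2^2 = 4.
4·1.9438225300 − 1.9835665600 = 5.7917235600
R = 5.7917235600/3 = 1.9305745200
Correction |R − A(h/2)| = 1.325e-02; gap |A(h/2) − A(h)| = 3.974e-02.

1.930575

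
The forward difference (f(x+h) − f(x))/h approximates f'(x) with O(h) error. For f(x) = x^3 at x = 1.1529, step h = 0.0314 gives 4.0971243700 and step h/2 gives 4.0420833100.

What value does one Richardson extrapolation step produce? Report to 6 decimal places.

With r = 1 the leading error scales as h^1, so the weight is 2^1 = 2.
A(h/2) − A(h) = 4.0420833100 − 4.0971243700 = -0.0550410600
Divide by 2^1 − 1 = 1: (-0.0550410600)/1 = -0.0550410600
R = 4.0420833100 − 0.0550410600 = 3.9870422500
Correction |R − A(h/2)| = 5.504e-02; gap |A(h/2) − A(h)| = 5.504e-02.

3.987042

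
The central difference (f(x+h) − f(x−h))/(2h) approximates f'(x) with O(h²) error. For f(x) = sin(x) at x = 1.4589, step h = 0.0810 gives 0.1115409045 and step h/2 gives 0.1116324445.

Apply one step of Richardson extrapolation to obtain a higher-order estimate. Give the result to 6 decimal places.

0.111663

Order 2 gives 2^r = 4 and 2^r − 1 = 3.
4 × 0.1116324445 = 0.4465297780; 0.4465297780 − 0.1115409045 = 0.3349888735
Extrapolated: 0.3349888735 / 3 = 0.1116629578
Shift from A(h/2): +0.0000305133.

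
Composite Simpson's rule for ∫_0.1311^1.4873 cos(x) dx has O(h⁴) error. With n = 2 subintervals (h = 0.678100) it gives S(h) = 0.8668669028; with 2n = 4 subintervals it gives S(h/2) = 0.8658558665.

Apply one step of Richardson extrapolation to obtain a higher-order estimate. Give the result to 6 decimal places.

0.865788

The method has order 4: 2^4 = 16.
16×0.8658558665 − 0.8668669028 = 12.9868269612
Extrapolated: 12.9868269612 / 15 = 0.8657884641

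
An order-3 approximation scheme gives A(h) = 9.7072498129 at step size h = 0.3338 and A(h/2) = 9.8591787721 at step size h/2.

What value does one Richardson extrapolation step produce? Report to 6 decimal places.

r = 3: numerator weight 8, denominator 7.
Difference of the inputs: 9.8591787721 − 9.7072498129 = 0.1519289592
Correction (A(h/2) − A(h))/(8 − 1) = 0.1519289592/7 = 0.0217041370
R = 9.8591787721 + 0.0217041370 = 9.8808829091
Gap between inputs: 1.519e-01; correction applied: +0.0217041370.

9.880883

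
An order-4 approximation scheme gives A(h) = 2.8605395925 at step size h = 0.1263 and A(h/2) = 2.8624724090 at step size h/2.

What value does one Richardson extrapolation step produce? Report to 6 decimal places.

2.862601

Leading term ∝ h^4; use weight 16 = 2^4.
2^4×A(h/2) = 45.7995585440; minus A(h) gives 42.9390189515.
Extrapolated: 42.9390189515 / 15 = 2.8626012634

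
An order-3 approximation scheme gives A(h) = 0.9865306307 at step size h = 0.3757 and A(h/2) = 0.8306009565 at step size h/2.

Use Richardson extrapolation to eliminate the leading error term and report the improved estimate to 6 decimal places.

0.808325

Error is O(h^3); halving h shrinks it by 2^3 = 8.
8 × 0.8306009565 = 6.6448076520; subtract 0.9865306307 → 5.6582770213
Divide by 2^3 − 1 = 7.
(8 × 0.8306009565 − 0.9865306307)/(8 − 1) = 0.8083252888
Gap between inputs: 1.559e-01; correction applied: −0.0222756677.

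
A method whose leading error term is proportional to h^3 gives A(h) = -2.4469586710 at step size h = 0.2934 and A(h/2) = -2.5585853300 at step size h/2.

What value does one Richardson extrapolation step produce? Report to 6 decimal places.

Method order is 3; weight 2^3 = 8.
2^3*A(h/2) = -20.4686826400; minus A(h) gives -18.0217239690.
(8*(-2.5585853300) − (-2.4469586710))/(8 − 1) = -2.5745319956
Gap between inputs: 1.116e-01; correction applied: −0.0159466656.

-2.574532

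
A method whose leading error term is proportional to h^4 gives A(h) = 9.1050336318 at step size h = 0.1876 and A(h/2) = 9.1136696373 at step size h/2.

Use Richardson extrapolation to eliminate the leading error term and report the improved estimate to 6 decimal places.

With r = 4 the leading error scales as h^4, so the weight is 2^4 = 16.
2^4 × A(h/2) = 145.8187141968; minus A(h) gives 136.7136805650.
136.7136805650 ÷ 15 = 9.1142453710
Gap between inputs: 8.636e-03; correction applied: +0.0005757337.

9.114245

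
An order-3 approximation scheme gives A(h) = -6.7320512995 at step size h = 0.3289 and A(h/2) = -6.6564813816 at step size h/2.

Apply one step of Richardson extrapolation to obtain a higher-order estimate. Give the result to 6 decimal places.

r = 3: numerator weight 8, denominator 7.
Numerator 8 × A(h/2) − A(h) = 8 × (-6.6564813816) − (-6.7320512995) = -46.5197997533
(8 × (-6.6564813816) − (-6.7320512995))/(8 − 1) = -6.6456856790

-6.645686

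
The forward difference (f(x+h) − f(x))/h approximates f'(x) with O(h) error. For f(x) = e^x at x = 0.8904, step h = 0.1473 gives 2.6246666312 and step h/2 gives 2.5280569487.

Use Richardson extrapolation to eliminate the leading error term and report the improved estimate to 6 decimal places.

With r = 1 the leading error scales as h^1, so the weight is 2^1 = 2.
Top: 2(2.5280569487) − (2.6246666312) = 2.4314472662
2.4314472662 ÷ 1 = 2.4314472662

2.431447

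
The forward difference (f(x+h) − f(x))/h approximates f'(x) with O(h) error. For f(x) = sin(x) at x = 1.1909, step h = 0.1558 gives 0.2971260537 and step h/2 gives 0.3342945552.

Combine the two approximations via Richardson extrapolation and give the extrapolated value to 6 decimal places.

With r = 1 the leading error scales as h^1, so the weight is 2^1 = 2.
2 × 0.3342945552 = 0.6685891104; 0.6685891104 − 0.2971260537 = 0.3714630567
Denominator 2 − 1 = 1.
0.3714630567 ÷ 1 = 0.3714630567

0.371463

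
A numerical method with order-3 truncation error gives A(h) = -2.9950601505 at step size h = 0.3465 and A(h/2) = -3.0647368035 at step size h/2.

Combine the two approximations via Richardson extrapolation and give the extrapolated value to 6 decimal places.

r = 3: numerator weight 8, denominator 7.
Difference of the inputs: -3.0647368035 − (-2.9950601505) = -0.0696766530
Divide by 2^3 − 1 = 7: (-0.0696766530)/7 = -0.0099538076
R = A(h/2) + (A(h/2) − A(h))/7 = -3.0647368035 − 0.0099538076 = -3.0746906111

-3.074691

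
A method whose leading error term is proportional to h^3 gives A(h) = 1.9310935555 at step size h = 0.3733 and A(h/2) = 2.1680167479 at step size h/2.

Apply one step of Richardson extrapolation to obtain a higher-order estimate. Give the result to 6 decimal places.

2.201863

With r = 3 the leading error scales as h^3, so the weight is 2^3 = 8.
Weighted: 17.3441339832 − 1.9310935555 = 15.4130404277
Denominator 8 − 1 = 7.
R = 15.4130404277/7 = 2.2018629182
Shift from A(h/2): +0.0338461703.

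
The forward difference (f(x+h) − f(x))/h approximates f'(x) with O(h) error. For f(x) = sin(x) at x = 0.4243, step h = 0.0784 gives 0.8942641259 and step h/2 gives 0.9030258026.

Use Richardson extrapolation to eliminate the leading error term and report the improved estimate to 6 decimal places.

r = 1: numerator weight 2, denominator 1.
A(h/2) − A(h) = 0.9030258026 − 0.8942641259 = 0.0087616767
Correction (A(h/2) − A(h))/(2 − 1) = 0.0087616767/1 = 0.0087616767
R = A(h/2) + (A(h/2) − A(h))/1 = 0.9030258026 + 0.0087616767 = 0.9117874793
Gap between inputs: 8.762e-03; correction applied: +0.0087616767.

0.911787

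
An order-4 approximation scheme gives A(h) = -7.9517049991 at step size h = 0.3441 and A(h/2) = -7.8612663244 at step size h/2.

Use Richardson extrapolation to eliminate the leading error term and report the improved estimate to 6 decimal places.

-7.855237

Error is O(h^4); halving h shrinks it by 2^4 = 16.
Weighted: (-125.7802611904) − (-7.9517049991) = -117.8285561913
Denominator 16 − 1 = 15.
So the Richardson estimate is -7.8552370794.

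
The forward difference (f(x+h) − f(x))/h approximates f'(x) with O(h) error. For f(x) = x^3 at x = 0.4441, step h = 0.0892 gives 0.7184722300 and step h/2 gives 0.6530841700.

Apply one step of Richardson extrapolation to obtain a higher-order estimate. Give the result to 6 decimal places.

r = 1: numerator weight 2, denominator 1.
2 × 0.6530841700 − 0.7184722300 = 0.5876961100
Denominator 2 − 1 = 1.
R = 0.5876961100/1 = 0.5876961100
Correction |R − A(h/2)| = 6.539e-02; gap |A(h/2) − A(h)| = 6.539e-02.

0.587696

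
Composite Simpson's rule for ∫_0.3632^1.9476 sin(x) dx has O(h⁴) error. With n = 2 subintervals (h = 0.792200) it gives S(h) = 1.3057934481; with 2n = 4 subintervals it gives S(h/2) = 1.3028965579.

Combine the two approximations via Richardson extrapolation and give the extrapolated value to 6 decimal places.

1.302703

The method has order 4: 2^4 = 16.
16 × 1.3028965579 = 20.8463449264; 20.8463449264 − 1.3057934481 = 19.5405514783
Extrapolated: 19.5405514783 / 15 = 1.3027034319
Gap between inputs: 2.897e-03; correction applied: −0.0001931260.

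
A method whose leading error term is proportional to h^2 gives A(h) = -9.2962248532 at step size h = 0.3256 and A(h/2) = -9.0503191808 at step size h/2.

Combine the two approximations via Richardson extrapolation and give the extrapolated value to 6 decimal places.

r = 2, so 2^r = 4.
Weighted: (-36.2012767232) − (-9.2962248532) = -26.9050518700
(-26.9050518700) ÷ 3 = -8.9683506233
Shift from A(h/2): +0.0819685575.

-8.968351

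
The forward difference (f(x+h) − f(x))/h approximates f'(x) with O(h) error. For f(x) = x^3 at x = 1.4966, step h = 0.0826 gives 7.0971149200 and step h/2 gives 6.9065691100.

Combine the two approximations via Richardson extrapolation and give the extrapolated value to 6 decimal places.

Method order is 1; weight 2^1 = 2.
2×6.9065691100 = 13.8131382200; 13.8131382200 − 7.0971149200 = 6.7160233000
Divide by 2^1 − 1 = 1.
Extrapolated: 6.7160233000 / 1 = 6.7160233000
Gap between inputs: 1.905e-01; correction applied: −0.1905458100.

6.716023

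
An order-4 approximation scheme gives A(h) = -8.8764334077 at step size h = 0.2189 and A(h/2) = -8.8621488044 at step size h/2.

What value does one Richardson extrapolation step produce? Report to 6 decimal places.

-8.861196

r = 4: numerator weight 16, denominator 15.
2^4*A(h/2) = -141.7943808704; minus A(h) gives -132.9179474627.
(-132.9179474627) ÷ 15 = -8.8611964975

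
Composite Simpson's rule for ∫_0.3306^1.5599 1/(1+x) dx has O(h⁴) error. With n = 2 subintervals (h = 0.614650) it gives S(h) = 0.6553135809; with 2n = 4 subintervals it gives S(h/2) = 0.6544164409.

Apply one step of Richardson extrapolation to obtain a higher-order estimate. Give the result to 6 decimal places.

Method order is 4; weight 2^4 = 16.
16·0.6544164409 = 10.4706630544; subtract 0.6553135809 → 9.8153494735
(16·0.6544164409 − 0.6553135809)/(16 − 1) = 0.6543566316

0.654357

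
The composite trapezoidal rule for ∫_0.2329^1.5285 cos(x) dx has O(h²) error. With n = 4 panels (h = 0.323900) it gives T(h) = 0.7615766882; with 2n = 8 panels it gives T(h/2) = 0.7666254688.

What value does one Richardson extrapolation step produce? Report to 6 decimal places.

Leading term ∝ h^2; use weight 4 = 2^2.
Weighted: 3.0665018752 − 0.7615766882 = 2.3049251870
2.3049251870 ÷ 3 = 0.7683083957

0.768308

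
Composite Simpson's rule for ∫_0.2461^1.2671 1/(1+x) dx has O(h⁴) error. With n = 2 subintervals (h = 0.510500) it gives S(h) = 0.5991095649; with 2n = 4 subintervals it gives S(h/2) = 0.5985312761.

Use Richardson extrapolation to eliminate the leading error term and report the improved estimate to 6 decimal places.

0.598493

Error is O(h^4); halving h shrinks it by 2^4 = 16.
Weighted: 9.5765004176 − 0.5991095649 = 8.9773908527
Divide by 2^4 − 1 = 15.
(16·0.5985312761 − 0.5991095649)/(16 − 1) = 0.5984927235
Correction |R − A(h/2)| = 3.855e-05; gap |A(h/2) − A(h)| = 5.783e-04.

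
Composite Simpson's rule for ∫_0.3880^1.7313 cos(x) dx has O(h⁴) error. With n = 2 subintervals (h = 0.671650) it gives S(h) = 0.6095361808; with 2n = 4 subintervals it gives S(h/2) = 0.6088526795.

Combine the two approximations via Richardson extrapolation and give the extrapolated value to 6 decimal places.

Error is O(h^4); halving h shrinks it by 2^4 = 16.
2^4 × A(h/2) = 9.7416428720; minus A(h) gives 9.1321066912.
Denominator 16 − 1 = 15.
Extrapolated: 9.1321066912 / 15 = 0.6088071127
Shift from A(h/2): −0.0000455668.

0.608807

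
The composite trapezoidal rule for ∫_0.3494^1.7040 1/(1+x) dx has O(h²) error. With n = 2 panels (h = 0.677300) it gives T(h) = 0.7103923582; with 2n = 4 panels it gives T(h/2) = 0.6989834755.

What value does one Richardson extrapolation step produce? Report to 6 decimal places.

0.695181

With r = 2 the leading error scales as h^2, so the weight is 2^2 = 4.
4·0.6989834755 − 0.7103923582 = 2.0855415438
Extrapolated: 2.0855415438 / 3 = 0.6951805146
Shift from A(h/2): −0.0038029609.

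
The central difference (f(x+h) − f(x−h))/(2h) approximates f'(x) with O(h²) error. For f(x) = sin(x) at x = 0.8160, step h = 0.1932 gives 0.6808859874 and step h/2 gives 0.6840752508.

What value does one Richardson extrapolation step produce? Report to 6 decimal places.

0.685138

Order 2 gives 2^r = 4 and 2^r − 1 = 3.
4×0.6840752508 = 2.7363010032; 2.7363010032 − 0.6808859874 = 2.0554150158
Divide by 2^2 − 1 = 3.
2.0554150158 ÷ 3 = 0.6851383386
Gap between inputs: 3.189e-03; correction applied: +0.0010630878.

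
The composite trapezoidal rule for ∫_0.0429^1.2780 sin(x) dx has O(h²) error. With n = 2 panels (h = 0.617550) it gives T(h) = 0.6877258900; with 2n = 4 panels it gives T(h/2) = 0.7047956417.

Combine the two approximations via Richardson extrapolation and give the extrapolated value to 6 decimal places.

Method order is 2; weight 2^2 = 4.
4 × 0.7047956417 = 2.8191825668; subtract 0.6877258900 → 2.1314566768
Denominator 4 − 1 = 3.
Extrapolated: 2.1314566768 / 3 = 0.7104855589
Shift from A(h/2): +0.0056899172.

0.710486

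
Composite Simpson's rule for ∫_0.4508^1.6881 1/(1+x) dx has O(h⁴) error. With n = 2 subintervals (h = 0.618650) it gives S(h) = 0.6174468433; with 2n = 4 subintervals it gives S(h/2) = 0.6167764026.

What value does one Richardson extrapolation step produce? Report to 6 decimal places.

0.616732

Method order is 4; weight 2^4 = 16.
16·0.6167764026 − 0.6174468433 = 9.2509755983
Divide by 2^4 − 1 = 15.
(16·0.6167764026 − 0.6174468433)/(16 − 1) = 0.6167317066
Correction |R − A(h/2)| = 4.470e-05; gap |A(h/2) − A(h)| = 6.704e-04.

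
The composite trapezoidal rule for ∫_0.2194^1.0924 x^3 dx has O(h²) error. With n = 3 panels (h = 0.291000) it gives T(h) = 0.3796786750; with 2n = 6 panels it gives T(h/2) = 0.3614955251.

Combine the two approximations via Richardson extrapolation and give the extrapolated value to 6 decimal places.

Method order is 2; weight 2^2 = 4.
2^2·A(h/2) = 1.4459821004; minus A(h) gives 1.0663034254.
Divide by 2^2 − 1 = 3.
(4·0.3614955251 − 0.3796786750)/(4 − 1) = 0.3554344751
Correction |R − A(h/2)| = 6.061e-03; gap |A(h/2) − A(h)| = 1.818e-02.

0.355434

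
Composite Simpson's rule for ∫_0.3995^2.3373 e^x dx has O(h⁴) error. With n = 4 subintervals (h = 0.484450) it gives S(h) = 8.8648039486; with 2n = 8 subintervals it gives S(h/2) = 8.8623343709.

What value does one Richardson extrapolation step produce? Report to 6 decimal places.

8.862170

Leading term ∝ h^4; use weight 16 = 2^4.
16 × 8.8623343709 = 141.7973499344; 141.7973499344 − 8.8648039486 = 132.9325459858
Denominator 16 − 1 = 15.
Extrapolated: 132.9325459858 / 15 = 8.8621697324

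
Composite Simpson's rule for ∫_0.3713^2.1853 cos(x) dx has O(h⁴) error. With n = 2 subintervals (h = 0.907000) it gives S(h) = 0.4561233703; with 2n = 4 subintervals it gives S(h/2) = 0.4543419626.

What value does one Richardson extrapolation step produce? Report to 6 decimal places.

0.454223

With r = 4 the leading error scales as h^4, so the weight is 2^4 = 16.
16·0.4543419626 = 7.2694714016; subtract 0.4561233703 → 6.8133480313
R = 6.8133480313/15 = 0.4542232021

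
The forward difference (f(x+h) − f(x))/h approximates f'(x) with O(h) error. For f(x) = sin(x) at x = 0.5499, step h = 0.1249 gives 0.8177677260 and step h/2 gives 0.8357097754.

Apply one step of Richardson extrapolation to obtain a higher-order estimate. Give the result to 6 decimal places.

r = 1: numerator weight 2, denominator 1.
2^1×A(h/2) = 1.6714195508; minus A(h) gives 0.8536518248.
Divide by 2^1 − 1 = 1.
Result: 0.8536518248
Shift from A(h/2): +0.0179420494.

0.853652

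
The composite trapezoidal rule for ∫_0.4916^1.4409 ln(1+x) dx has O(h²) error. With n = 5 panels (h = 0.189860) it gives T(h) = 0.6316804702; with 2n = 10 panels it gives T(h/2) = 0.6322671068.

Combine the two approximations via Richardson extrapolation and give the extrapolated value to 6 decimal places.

0.632463

Method order is 2; weight 2^2 = 4.
Difference of the inputs: 0.6322671068 − 0.6316804702 = 0.0005866366
Divide by 2^2 − 1 = 3: 0.0005866366/3 = 0.0001955455
R = A(h/2) + (A(h/2) − A(h))/3 = 0.6322671068 + 0.0001955455 = 0.6324626523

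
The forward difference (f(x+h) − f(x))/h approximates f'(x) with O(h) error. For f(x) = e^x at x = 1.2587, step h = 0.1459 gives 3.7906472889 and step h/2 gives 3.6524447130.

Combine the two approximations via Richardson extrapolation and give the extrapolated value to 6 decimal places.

r = 1, so 2^r = 2.
Top: 2(3.6524447130) − (3.7906472889) = 3.5142421371
3.5142421371 ÷ 1 = 3.5142421371
Correction |R − A(h/2)| = 1.382e-01; gap |A(h/2) − A(h)| = 1.382e-01.

3.514242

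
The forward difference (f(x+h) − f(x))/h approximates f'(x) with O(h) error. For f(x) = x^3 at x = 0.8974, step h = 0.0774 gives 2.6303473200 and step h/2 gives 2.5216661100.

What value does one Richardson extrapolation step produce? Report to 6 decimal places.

The method has order 1: 2^1 = 2.
2·2.5216661100 = 5.0433322200; subtract 2.6303473200 → 2.4129849000
Divide by 2^1 − 1 = 1.
So the Richardson estimate is 2.4129849000.

2.412985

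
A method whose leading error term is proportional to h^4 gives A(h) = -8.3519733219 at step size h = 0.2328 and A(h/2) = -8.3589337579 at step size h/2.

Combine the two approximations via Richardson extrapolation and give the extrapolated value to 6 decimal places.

With r = 4 the leading error scales as h^4, so the weight is 2^4 = 16.
Numerator 16·A(h/2) − A(h) = 16·(-8.3589337579) − (-8.3519733219) = -125.3909668045
(16·(-8.3589337579) − (-8.3519733219))/(16 − 1) = -8.3593977870

-8.359398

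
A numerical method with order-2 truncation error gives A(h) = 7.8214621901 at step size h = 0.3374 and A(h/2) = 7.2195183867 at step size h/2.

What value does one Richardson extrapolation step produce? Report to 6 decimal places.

r = 2: numerator weight 4, denominator 3.
A(h/2) − A(h) = 7.2195183867 − 7.8214621901 = -0.6019438034
Divide by 2^2 − 1 = 3: (-0.6019438034)/3 = -0.2006479345
R = 7.2195183867 − 0.2006479345 = 7.0188704522
Gap between inputs: 6.019e-01; correction applied: −0.2006479345.

7.018870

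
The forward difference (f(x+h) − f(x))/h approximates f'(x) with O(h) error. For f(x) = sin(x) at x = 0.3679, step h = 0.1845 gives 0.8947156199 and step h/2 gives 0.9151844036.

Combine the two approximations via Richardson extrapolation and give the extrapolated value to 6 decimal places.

0.935653

The method has order 1: 2^1 = 2.
Top: 2(0.9151844036) − (0.8947156199) = 0.9356531873
Denominator 2 − 1 = 1.
So the Richardson estimate is 0.9356531873.
Shift from A(h/2): +0.0204687837.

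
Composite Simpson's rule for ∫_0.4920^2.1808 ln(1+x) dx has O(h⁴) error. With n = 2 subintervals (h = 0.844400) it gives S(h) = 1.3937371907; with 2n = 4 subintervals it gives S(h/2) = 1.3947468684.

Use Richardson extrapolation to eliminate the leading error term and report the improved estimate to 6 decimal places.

Method order is 4; weight 2^4 = 16.
16 × 1.3947468684 − 1.3937371907 = 20.9222127037
Extrapolated: 20.9222127037 / 15 = 1.3948141802

1.394814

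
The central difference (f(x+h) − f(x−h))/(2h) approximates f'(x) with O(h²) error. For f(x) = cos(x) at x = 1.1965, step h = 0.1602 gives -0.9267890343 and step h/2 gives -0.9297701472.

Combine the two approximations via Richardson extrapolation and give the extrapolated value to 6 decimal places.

-0.930764

r = 2: numerator weight 4, denominator 3.
Top: 4(-0.9297701472) − (-0.9267890343) = -2.7922915545
Denominator 4 − 1 = 3.
Result: -0.9307638515
Correction |R − A(h/2)| = 9.937e-04; gap |A(h/2) − A(h)| = 2.981e-03.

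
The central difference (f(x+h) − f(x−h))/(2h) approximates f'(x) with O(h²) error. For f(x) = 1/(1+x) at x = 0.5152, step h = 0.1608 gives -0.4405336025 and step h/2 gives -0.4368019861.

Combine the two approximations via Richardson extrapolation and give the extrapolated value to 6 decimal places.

-0.435558

The method has order 2: 2^2 = 4.
4*(-0.4368019861) = -1.7472079444; subtract (-0.4405336025) → -1.3066743419
Divide by 2^2 − 1 = 3.
Extrapolated: (-1.3066743419) / 3 = -0.4355581140
Gap between inputs: 3.732e-03; correction applied: +0.0012438721.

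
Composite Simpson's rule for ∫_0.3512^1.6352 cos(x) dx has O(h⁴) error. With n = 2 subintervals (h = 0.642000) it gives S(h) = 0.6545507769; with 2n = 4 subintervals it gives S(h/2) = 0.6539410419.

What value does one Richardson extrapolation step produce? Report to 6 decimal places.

0.653900

Order 4 gives 2^r = 16 and 2^r − 1 = 15.
Weighted: 10.4630566704 − 0.6545507769 = 9.8085058935
Extrapolated: 9.8085058935 / 15 = 0.6539003929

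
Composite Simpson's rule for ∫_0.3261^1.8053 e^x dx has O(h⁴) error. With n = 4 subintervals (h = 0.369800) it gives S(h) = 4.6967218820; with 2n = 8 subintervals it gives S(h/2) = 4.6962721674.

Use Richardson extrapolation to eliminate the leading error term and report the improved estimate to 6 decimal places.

4.696242

With r = 4 the leading error scales as h^4, so the weight is 2^4 = 16.
A(h/2) − A(h) = 4.6962721674 − 4.6967218820 = -0.0004497146
Divide by 2^4 − 1 = 15: (-0.0004497146)/15 = -0.0000299810
R = A(h/2) + (A(h/2) − A(h))/15 = 4.6962721674 − 0.0000299810 = 4.6962421864
Shift from A(h/2): −0.0000299810.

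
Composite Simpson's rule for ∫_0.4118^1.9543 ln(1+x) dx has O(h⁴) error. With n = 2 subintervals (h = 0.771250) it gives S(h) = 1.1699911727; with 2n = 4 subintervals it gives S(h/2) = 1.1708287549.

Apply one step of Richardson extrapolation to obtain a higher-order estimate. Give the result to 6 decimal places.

The method has order 4: 2^4 = 16.
Top: 16(1.1708287549) − (1.1699911727) = 17.5632689057
(16 × 1.1708287549 − 1.1699911727)/(16 − 1) = 1.1708845937

1.170885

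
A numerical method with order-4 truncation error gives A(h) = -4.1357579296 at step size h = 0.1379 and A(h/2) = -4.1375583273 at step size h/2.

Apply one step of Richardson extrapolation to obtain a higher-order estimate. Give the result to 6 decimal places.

r = 4: numerator weight 16, denominator 15.
16*(-4.1375583273) = -66.2009332368; subtract (-4.1357579296) → -62.0651753072
Denominator 16 − 1 = 15.
So the Richardson estimate is -4.1376783538.
Shift from A(h/2): −0.0001200265.

-4.137678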